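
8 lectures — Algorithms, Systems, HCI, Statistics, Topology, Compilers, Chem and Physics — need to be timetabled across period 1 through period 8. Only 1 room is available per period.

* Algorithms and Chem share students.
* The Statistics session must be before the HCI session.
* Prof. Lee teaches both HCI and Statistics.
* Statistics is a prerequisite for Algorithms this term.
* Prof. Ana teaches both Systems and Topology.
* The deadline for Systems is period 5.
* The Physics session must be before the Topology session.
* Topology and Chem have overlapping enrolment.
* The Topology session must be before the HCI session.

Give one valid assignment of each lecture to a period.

HCI=period 5; Chem=period 8; Algorithms=period 6; Physics=period 3; Systems=period 1; Compilers=period 7; Statistics=period 2; Topology=period 4

Checking: Topology(period 4) before HCI(period 5); Statistics(period 2) before Algorithms(period 6); Physics(period 3) before Topology(period 4); Statistics(period 2) before HCI(period 5); Topology(period 4) != Chem(period 8); Systems(period 1) != Topology(period 4); HCI(period 5) != Statistics(period 2); Algorithms(period 6) != Chem(period 8); Systems=period 1 in [period 1,period 5]; max 1 per period (cap 1).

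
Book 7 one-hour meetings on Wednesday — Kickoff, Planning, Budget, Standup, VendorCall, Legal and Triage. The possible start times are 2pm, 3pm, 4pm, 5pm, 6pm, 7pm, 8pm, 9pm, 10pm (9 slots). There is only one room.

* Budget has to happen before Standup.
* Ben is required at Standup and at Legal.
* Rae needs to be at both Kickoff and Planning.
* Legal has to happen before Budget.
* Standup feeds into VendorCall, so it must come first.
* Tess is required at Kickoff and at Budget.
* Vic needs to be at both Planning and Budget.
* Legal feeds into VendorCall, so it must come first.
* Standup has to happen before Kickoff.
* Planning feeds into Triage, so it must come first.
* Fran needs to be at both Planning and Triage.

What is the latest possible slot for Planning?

Downstream work caps Planning at 9pm.
Planning at 9pm is achievable: Triage -> 10pm, Legal -> 2pm, Standup -> 4pm, Kickoff -> 6pm, VendorCall -> 5pm, Budget -> 3pm, Planning -> 9pm.

9pm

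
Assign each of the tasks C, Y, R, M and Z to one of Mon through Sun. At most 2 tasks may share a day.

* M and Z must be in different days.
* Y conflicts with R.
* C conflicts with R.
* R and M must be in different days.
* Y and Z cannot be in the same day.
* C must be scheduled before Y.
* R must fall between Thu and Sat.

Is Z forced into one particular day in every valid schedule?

No

Z can be Mon (e.g. C=Mon, R=Thu, M=Tue, Y=Tue, Z=Mon) or Tue (e.g. C=Mon, Z=Tue, Y=Wed, M=Mon, R=Thu).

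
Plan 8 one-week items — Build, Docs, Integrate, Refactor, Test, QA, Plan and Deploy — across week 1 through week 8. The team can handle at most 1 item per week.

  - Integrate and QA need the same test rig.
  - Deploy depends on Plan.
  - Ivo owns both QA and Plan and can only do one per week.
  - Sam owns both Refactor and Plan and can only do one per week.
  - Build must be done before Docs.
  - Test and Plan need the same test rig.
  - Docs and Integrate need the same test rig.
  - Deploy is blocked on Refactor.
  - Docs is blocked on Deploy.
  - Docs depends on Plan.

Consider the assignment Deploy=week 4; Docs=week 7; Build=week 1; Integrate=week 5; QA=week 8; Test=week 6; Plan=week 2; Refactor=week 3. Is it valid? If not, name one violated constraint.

Yes, all constraints hold

Docs depends on Plan — holds.
Deploy depends on Plan — holds.
Docs is blocked on Deploy — holds.
Integrate and QA need the same test rig — holds.
Ivo owns both QA and Plan and can only do one per week — holds.
Deploy is blocked on Refactor — holds.
Test and Plan need the same test rig — holds.
Docs and Integrate need the same test rig — holds.
Build must be done before Docs — holds.
The team can handle at most 1 item per week — holds.
Sam owns both Refactor and Plan and can only do one per week — holds.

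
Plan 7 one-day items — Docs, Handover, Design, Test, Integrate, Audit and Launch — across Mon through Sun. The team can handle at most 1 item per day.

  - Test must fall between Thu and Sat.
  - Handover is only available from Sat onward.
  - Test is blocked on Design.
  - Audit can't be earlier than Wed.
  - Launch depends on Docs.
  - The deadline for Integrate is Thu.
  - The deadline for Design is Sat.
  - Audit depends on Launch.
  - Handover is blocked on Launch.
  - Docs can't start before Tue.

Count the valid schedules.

27

Splitting on Docs: it can be Tue (17), Wed (10). Listing each branch's schedules as (Handover, Design, Test, Integrate, Audit, Launch):
Docs=Tue: (Sat,Mon,Thu,Wed,Sun,Fri) (Sat,Mon,Fri,Wed,Sun,Thu) (Sat,Mon,Fri,Thu,Sun,Wed) (Sat,Wed,Thu,Mon,Sun,Fri) (Sat,Wed,Fri,Mon,Sun,Thu) (Sat,Thu,Fri,Mon,Sun,Wed) (Sun,Mon,Thu,Wed,Sat,Fri) (Sun,Mon,Fri,Wed,Sat,Thu) (Sun,Mon,Fri,Thu,Sat,Wed) (Sun,Mon,Sat,Wed,Fri,Thu) (Sun,Mon,Sat,Thu,Fri,Wed) (Sun,Wed,Thu,Mon,Sat,Fri) (Sun,Wed,Fri,Mon,Sat,Thu) (Sun,Wed,Sat,Mon,Fri,Thu) (Sun,Thu,Fri,Mon,Sat,Wed) (Sun,Thu,Sat,Mon,Fri,Wed) (Sun,Fri,Sat,Mon,Thu,Wed) — 17.
Docs=Wed: (Sat,Mon,Thu,Tue,Sun,Fri) (Sat,Mon,Fri,Tue,Sun,Thu) (Sat,Tue,Thu,Mon,Sun,Fri) (Sat,Tue,Fri,Mon,Sun,Thu) (Sun,Mon,Thu,Tue,Sat,Fri) (Sun,Mon,Fri,Tue,Sat,Thu) (Sun,Mon,Sat,Tue,Fri,Thu) (Sun,Tue,Thu,Mon,Sat,Fri) (Sun,Tue,Fri,Mon,Sat,Thu) (Sun,Tue,Sat,Mon,Fri,Thu) — 10.
Summing: 17 + 10 = 27.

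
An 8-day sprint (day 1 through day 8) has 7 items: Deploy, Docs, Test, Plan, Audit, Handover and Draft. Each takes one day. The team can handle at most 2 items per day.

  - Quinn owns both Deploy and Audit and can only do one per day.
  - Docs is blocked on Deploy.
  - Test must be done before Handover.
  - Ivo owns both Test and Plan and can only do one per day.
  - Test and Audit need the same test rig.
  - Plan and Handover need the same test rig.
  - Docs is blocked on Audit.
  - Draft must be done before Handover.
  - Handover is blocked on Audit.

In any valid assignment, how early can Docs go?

Precedence pushes Docs to at least day 2.
Docs at day 3 is achievable: Audit -> day 1, Plan -> day 4, Deploy -> day 2, Draft -> day 1, Docs -> day 3, Test -> day 2, Handover -> day 3.
Nothing earlier works — the conflict and capacity constraints rule out every day before day 3.

day 3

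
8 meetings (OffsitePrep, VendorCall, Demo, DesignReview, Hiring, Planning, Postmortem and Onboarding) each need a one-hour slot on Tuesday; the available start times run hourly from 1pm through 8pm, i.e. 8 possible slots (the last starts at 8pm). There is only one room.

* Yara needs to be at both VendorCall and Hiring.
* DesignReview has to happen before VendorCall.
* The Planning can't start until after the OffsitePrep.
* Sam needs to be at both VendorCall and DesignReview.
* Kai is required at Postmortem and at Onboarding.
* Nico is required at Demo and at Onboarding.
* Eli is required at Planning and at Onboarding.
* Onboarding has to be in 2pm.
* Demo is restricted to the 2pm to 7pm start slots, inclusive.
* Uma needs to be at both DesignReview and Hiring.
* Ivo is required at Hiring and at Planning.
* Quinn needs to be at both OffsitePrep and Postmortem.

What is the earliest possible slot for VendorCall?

Precedence pushes VendorCall to at least 2pm.
VendorCall at 3pm is achievable: OffsitePrep in 5pm; VendorCall in 3pm; Hiring in 7pm; Planning in 6pm; Onboarding in 2pm; Postmortem in 8pm; DesignReview in 1pm; Demo in 4pm.
Nothing earlier works — the conflict and capacity constraints rule out every slot before 3pm.

3pm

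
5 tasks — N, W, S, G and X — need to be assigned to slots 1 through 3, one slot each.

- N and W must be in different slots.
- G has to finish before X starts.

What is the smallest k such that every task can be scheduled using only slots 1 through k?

2 slots

The precedence chain requires at least 2 distinct slots.
2 works (last occupied slot: 2): for example G in 1; N in 1; S in 1; W in 2; X in 2.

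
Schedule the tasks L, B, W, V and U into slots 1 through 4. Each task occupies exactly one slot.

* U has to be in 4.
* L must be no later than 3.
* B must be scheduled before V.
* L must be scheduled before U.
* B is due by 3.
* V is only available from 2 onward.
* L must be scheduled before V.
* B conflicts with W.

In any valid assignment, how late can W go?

4

W at 4 is achievable: L=1; B=1; V=2; W=4; U=4.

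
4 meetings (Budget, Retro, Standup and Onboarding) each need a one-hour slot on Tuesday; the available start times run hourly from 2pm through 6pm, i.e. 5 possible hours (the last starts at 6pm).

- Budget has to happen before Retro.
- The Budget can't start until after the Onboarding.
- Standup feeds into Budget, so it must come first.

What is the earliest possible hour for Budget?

Precedence pushes Budget to at least 3pm; downstream work caps Budget at 5pm.
Budget at 3pm is achievable: Standup -> 2pm, Retro -> 4pm, Onboarding -> 2pm, Budget -> 3pm.

3pm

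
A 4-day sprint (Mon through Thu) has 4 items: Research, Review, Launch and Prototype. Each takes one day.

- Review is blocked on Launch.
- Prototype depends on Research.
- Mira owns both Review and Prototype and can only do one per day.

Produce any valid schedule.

Research -> Mon; Launch -> Mon; Review -> Tue; Prototype -> Wed

Checking: Launch(Mon) before Review(Tue); Research(Mon) before Prototype(Wed); Review(Tue) != Prototype(Wed).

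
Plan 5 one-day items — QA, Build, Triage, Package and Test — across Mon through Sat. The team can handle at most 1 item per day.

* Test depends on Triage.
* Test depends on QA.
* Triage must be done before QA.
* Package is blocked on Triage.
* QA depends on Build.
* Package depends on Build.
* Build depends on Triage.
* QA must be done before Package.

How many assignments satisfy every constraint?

Splitting on QA: it can be Wed (6), Thu (6). Listing each branch's schedules as (Build, Triage, Package, Test):
QA=Wed: (Tue,Mon,Thu,Fri) (Tue,Mon,Thu,Sat) (Tue,Mon,Fri,Thu) (Tue,Mon,Fri,Sat) (Tue,Mon,Sat,Thu) (Tue,Mon,Sat,Fri) — 6.
QA=Thu: (Tue,Mon,Fri,Sat) (Tue,Mon,Sat,Fri) (Wed,Mon,Fri,Sat) (Wed,Mon,Sat,Fri) (Wed,Tue,Fri,Sat) (Wed,Tue,Sat,Fri) — 6.
Summing: 6 + 6 = 12.

12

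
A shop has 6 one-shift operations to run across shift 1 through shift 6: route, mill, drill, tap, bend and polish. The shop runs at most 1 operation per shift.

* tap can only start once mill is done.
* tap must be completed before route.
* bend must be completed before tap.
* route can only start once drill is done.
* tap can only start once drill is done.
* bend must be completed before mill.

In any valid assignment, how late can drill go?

Downstream work caps drill at shift 4.
drill at shift 4 is achievable: mill in shift 2; polish in shift 3; tap in shift 5; drill in shift 4; bend in shift 1; route in shift 6.

shift 4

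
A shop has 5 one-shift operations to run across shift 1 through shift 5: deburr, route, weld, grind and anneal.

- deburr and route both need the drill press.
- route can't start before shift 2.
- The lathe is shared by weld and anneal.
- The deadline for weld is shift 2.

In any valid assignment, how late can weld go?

Weld's own window allows nothing later than shift 2.
weld at shift 2 is achievable: deburr -> shift 1; route -> shift 2; weld -> shift 2; anneal -> shift 1; grind -> shift 1.

shift 2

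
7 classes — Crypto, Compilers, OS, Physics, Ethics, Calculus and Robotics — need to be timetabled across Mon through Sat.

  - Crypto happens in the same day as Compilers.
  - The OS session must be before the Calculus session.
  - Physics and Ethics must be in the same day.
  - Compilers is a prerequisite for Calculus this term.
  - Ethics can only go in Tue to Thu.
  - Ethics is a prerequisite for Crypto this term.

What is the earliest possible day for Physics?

Physics must be in the same day as Ethics, which can't be before Tue, so Physics is at least Tue; Physics must be in the same day as Ethics, which can't be after Thu, so Physics is at most Thu.
Physics at Tue is achievable: Compilers=Wed, Crypto=Wed, Robotics=Mon, Physics=Tue, Calculus=Thu, Ethics=Tue, OS=Mon.

Tue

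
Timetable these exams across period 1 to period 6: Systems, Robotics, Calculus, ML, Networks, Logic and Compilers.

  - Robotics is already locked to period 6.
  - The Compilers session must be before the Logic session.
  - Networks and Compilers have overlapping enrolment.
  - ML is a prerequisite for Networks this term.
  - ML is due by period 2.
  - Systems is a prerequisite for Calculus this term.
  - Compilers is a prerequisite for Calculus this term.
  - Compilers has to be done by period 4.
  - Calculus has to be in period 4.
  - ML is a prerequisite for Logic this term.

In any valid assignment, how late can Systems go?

period 3

Downstream work caps Systems at period 3.
Systems at period 3 is achievable: Robotics=period 6; Calculus=period 4; Compilers=period 1; ML=period 1; Logic=period 2; Networks=period 2; Systems=period 3.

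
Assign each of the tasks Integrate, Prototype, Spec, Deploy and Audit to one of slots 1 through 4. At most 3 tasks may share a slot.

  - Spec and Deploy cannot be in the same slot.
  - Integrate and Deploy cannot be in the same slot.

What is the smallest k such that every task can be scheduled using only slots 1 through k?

2

With at most 3 per slot and 5 tasks, at least 2 slots are needed.
2 works (last occupied slot: 2): for example Integrate in 1, Prototype in 1, Audit in 2, Spec in 1, Deploy in 2.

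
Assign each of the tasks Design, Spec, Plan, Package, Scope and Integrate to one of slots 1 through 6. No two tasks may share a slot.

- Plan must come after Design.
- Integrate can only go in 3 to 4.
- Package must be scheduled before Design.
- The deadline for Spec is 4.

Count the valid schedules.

24

Splitting on Design: it can be 2 (4), 3 (4), 4 (4), 5 (12). Listing each branch's schedules as (Spec, Plan, Package, Scope, Integrate):
Design=2: (3,5,1,6,4) (3,6,1,5,4) (4,5,1,6,3) (4,6,1,5,3) — 4.
Design=3: (1,5,2,6,4) (1,6,2,5,4) (2,5,1,6,4) (2,6,1,5,4) — 4.
Design=4: (1,5,2,6,3) (1,6,2,5,3) (2,5,1,6,3) (2,6,1,5,3) — 4.
Design=5: (1,6,2,3,4) (1,6,2,4,3) (1,6,3,2,4) (1,6,4,2,3) (2,6,1,3,4) (2,6,1,4,3) (2,6,3,1,4) (2,6,4,1,3) (3,6,1,2,4) (3,6,2,1,4) (4,6,1,2,3) (4,6,2,1,3) — 12.
Summing: 4 + 4 + 4 + 12 = 24.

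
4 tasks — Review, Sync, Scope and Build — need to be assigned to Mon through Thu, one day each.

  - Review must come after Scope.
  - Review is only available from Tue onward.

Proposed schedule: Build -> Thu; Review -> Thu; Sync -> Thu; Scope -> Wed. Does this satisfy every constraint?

Review is only available from Tue onward — holds.
Review must come after Scope — holds.

Valid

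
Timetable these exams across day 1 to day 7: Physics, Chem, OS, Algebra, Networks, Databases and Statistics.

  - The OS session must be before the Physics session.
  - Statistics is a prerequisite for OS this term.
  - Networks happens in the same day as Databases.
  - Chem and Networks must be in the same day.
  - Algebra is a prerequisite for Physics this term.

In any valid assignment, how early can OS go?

day 2

Precedence pushes OS to at least day 2; downstream work caps OS at day 6.
OS at day 2 is achievable: Statistics -> day 1; Algebra -> day 1; Chem -> day 1; OS -> day 2; Databases -> day 1; Physics -> day 3; Networks -> day 1.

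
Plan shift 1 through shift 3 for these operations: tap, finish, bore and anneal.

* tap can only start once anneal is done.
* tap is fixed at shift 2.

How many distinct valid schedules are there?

9

Splitting on finish: it can be shift 1 (3), shift 2 (3), shift 3 (3). Listing each branch's schedules as (tap, bore, anneal) by shift number:
finish=shift 1: (2,1,1) (2,2,1) (2,3,1) — 3.
finish=shift 2: (2,1,1) (2,2,1) (2,3,1) — 3.
finish=shift 3: (2,1,1) (2,2,1) (2,3,1) — 3.
Summing: 3 + 3 + 3 = 9.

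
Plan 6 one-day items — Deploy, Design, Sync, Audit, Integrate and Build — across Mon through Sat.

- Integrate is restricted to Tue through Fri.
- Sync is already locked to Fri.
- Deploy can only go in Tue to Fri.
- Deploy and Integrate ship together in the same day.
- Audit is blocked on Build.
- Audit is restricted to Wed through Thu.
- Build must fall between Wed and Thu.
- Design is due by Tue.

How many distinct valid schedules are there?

8

Splitting on Deploy: it can be Tue (2), Wed (2), Thu (2), Fri (2). Listing each branch's schedules as (Design, Sync, Audit, Integrate, Build):
Deploy=Tue: (Mon,Fri,Thu,Tue,Wed) (Tue,Fri,Thu,Tue,Wed) — 2.
Deploy=Wed: (Mon,Fri,Thu,Wed,Wed) (Tue,Fri,Thu,Wed,Wed) — 2.
Deploy=Thu: (Mon,Fri,Thu,Thu,Wed) (Tue,Fri,Thu,Thu,Wed) — 2.
Deploy=Fri: (Mon,Fri,Thu,Fri,Wed) (Tue,Fri,Thu,Fri,Wed) — 2.
Summing: 2 + 2 + 2 + 2 = 8.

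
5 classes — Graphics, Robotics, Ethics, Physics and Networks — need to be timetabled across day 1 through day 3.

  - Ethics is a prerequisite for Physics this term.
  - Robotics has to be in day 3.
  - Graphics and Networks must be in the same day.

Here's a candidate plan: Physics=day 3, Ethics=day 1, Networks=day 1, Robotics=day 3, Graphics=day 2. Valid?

Ethics is a prerequisite for Physics this term — holds.
Robotics has to be in day 3 — holds.
Graphics and Networks must be in the same day — violated.

No — it violates: Graphics and Networks must be in the same day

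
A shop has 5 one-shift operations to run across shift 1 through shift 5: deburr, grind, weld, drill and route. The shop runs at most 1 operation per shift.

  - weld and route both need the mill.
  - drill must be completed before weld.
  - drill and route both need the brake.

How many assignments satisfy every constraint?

60

Splitting on deburr: it can be shift 1 (12), shift 2 (12), shift 3 (12), shift 4 (12), shift 5 (12). Listing each branch's schedules as (grind, weld, drill, route) by shift number:
deburr=shift 1: (2,4,3,5) (2,5,3,4) (2,5,4,3) (3,4,2,5) (3,5,2,4) (3,5,4,2) (4,3,2,5) (4,5,2,3) (4,5,3,2) (5,3,2,4) (5,4,2,3) (5,4,3,2) — 12.
deburr=shift 2: (1,4,3,5) (1,5,3,4) (1,5,4,3) (3,4,1,5) (3,5,1,4) (3,5,4,1) (4,3,1,5) (4,5,1,3) (4,5,3,1) (5,3,1,4) (5,4,1,3) (5,4,3,1) — 12.
deburr=shift 3: (1,4,2,5) (1,5,2,4) (1,5,4,2) (2,4,1,5) (2,5,1,4) (2,5,4,1) (4,2,1,5) (4,5,1,2) (4,5,2,1) (5,2,1,4) (5,4,1,2) (5,4,2,1) — 12.
deburr=shift 4: (1,3,2,5) (1,5,2,3) (1,5,3,2) (2,3,1,5) (2,5,1,3) (2,5,3,1) (3,2,1,5) (3,5,1,2) (3,5,2,1) (5,2,1,3) (5,3,1,2) (5,3,2,1) — 12.
deburr=shift 5: (1,3,2,4) (1,4,2,3) (1,4,3,2) (2,3,1,4) (2,4,1,3) (2,4,3,1) (3,2,1,4) (3,4,1,2) (3,4,2,1) (4,2,1,3) (4,3,1,2) (4,3,2,1) — 12.
Summing: 12 + 12 + 12 + 12 + 12 = 60.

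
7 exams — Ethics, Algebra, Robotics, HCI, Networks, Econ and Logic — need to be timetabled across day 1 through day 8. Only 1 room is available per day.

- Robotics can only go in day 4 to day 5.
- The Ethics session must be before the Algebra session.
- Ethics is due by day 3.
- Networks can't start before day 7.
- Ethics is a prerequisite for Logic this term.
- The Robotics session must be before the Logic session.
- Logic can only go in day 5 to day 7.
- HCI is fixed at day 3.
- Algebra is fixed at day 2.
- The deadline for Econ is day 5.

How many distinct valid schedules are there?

Splitting on Robotics: it can be day 4 (3), day 5 (3). Listing each branch's schedules as (Ethics, Algebra, HCI, Networks, Econ, Logic) by day number:
Robotics=day 4: (1,2,3,7,5,6) (1,2,3,8,5,6) (1,2,3,8,5,7) — 3.
Robotics=day 5: (1,2,3,7,4,6) (1,2,3,8,4,6) (1,2,3,8,4,7) — 3.
Summing: 3 + 3 = 6.

6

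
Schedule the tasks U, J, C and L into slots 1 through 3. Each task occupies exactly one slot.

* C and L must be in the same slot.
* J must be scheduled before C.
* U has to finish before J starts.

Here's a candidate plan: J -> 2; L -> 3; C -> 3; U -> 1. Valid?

Yes

C and L must be in the same slot — holds.
J must be scheduled before C — holds.
U has to finish before J starts — holds.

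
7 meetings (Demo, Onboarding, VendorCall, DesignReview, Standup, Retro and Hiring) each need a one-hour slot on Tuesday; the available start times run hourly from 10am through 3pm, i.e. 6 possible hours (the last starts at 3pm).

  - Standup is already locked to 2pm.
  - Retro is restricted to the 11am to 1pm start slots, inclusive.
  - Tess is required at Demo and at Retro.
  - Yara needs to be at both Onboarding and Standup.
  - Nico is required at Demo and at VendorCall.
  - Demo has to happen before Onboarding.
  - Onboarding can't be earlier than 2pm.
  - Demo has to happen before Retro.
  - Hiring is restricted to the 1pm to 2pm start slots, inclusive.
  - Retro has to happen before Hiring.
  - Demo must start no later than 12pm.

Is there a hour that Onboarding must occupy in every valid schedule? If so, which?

3pm

Onboarding's window is 2pm–3pm.
Standup is fixed at 2pm, and Onboarding can't share a hour with Standup.
So Onboarding must be 3pm.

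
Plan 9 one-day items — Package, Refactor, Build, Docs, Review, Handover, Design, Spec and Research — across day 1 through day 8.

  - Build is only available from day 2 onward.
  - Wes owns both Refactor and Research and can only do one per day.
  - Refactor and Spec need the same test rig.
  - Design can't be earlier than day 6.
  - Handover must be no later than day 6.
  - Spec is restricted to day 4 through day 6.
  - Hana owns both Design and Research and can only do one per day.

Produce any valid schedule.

Refactor=day 1; Design=day 6; Package=day 1; Research=day 2; Review=day 1; Spec=day 4; Docs=day 1; Handover=day 1; Build=day 2

Checking: Refactor(day 1) != Research(day 2); Refactor(day 1) != Spec(day 4); Design(day 6) != Research(day 2); Build=day 2 in [day 2,day 8]; Spec=day 4 in [day 4,day 6]; Design=day 6 in [day 6,day 8]; Handover=day 1 in [day 1,day 6].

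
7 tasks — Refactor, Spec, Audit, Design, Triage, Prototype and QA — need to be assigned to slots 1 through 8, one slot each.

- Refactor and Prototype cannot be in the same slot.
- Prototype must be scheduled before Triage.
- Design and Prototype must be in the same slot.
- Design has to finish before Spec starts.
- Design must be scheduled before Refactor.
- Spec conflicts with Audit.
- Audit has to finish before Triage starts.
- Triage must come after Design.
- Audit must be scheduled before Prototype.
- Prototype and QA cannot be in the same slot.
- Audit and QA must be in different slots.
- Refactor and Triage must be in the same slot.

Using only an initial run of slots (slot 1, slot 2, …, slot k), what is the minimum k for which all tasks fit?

3 slots

The precedence chain requires at least 3 distinct slots.
3 works (last occupied slot: 3): for example Spec in 3; Audit in 1; Triage in 3; Prototype in 2; Design in 2; Refactor in 3; QA in 3.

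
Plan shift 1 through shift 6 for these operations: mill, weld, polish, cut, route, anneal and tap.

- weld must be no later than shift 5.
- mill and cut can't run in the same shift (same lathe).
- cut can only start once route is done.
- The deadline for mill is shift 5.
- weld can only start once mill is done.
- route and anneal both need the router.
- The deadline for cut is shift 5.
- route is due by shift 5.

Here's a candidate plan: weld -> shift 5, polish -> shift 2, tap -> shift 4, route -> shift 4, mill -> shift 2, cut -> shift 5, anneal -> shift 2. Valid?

weld must be no later than shift 5 — holds.
mill and cut can't run in the same shift (same lathe) — holds.
weld can only start once mill is done — holds.
The deadline for mill is shift 5 — holds.
route is due by shift 5 — holds.
route and anneal both need the router — holds.
The deadline for cut is shift 5 — holds.
cut can only start once route is done — holds.

Yes, all constraints hold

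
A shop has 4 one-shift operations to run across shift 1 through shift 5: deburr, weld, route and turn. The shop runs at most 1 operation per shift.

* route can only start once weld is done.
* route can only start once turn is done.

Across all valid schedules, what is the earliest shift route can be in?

Precedence pushes route to at least shift 2.
route at shift 3 is achievable: weld in shift 1; route in shift 3; turn in shift 2; deburr in shift 4.
Nothing earlier works — the capacity limit rule out every shift before shift 3.

shift 3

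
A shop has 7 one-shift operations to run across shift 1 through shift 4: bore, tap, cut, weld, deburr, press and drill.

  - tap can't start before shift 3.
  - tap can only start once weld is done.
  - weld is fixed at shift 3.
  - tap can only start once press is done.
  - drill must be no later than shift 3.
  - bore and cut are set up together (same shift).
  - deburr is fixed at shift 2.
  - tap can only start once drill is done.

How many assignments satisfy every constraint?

36

Splitting on bore: it can be shift 1 (9), shift 2 (9), shift 3 (9), shift 4 (9). Listing each branch's schedules as (tap, cut, weld, deburr, press, drill) by shift number:
bore=shift 1: (4,1,3,2,1,1) (4,1,3,2,1,2) (4,1,3,2,1,3) (4,1,3,2,2,1) (4,1,3,2,2,2) (4,1,3,2,2,3) (4,1,3,2,3,1) (4,1,3,2,3,2) (4,1,3,2,3,3) — 9.
bore=shift 2: (4,2,3,2,1,1) (4,2,3,2,1,2) (4,2,3,2,1,3) (4,2,3,2,2,1) (4,2,3,2,2,2) (4,2,3,2,2,3) (4,2,3,2,3,1) (4,2,3,2,3,2) (4,2,3,2,3,3) — 9.
bore=shift 3: (4,3,3,2,1,1) (4,3,3,2,1,2) (4,3,3,2,1,3) (4,3,3,2,2,1) (4,3,3,2,2,2) (4,3,3,2,2,3) (4,3,3,2,3,1) (4,3,3,2,3,2) (4,3,3,2,3,3) — 9.
bore=shift 4: (4,4,3,2,1,1) (4,4,3,2,1,2) (4,4,3,2,1,3) (4,4,3,2,2,1) (4,4,3,2,2,2) (4,4,3,2,2,3) (4,4,3,2,3,1) (4,4,3,2,3,2) (4,4,3,2,3,3) — 9.
Summing: 9 + 9 + 9 + 9 = 36.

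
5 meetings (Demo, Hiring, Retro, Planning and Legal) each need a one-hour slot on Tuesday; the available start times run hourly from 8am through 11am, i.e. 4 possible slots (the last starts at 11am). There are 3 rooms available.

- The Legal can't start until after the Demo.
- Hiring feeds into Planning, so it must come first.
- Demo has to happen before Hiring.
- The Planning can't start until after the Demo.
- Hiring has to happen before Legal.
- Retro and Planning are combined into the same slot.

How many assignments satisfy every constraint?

Splitting on Demo: it can be 8am (5), 9am (1). Listing each branch's schedules as (Hiring, Retro, Planning, Legal):
Demo=8am: (9am,10am,10am,10am) (9am,10am,10am,11am) (9am,11am,11am,10am) (9am,11am,11am,11am) (10am,11am,11am,11am) — 5.
Demo=9am: (10am,11am,11am,11am) — 1.
Summing: 5 + 1 = 6.

6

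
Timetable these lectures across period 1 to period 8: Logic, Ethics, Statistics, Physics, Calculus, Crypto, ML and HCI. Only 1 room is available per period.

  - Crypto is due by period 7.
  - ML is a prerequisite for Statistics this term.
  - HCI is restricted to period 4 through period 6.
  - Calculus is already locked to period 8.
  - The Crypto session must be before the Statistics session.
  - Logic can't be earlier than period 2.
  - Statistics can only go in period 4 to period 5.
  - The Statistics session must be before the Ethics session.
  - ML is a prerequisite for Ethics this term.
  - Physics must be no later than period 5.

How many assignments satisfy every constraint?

58

Splitting on Ethics: it can be period 5 (6), period 6 (12), period 7 (40). Listing each branch's schedules as (Logic, Statistics, Physics, Calculus, Crypto, ML, HCI) by period number:
Ethics=period 5: (7,4,1,8,2,3,6) (7,4,1,8,3,2,6) (7,4,2,8,1,3,6) (7,4,2,8,3,1,6) (7,4,3,8,1,2,6) (7,4,3,8,2,1,6) — 6.
Ethics=period 6: (7,4,1,8,2,3,5) (7,4,1,8,3,2,5) (7,4,2,8,1,3,5) (7,4,2,8,3,1,5) (7,4,3,8,1,2,5) (7,4,3,8,2,1,5) (7,5,1,8,2,3,4) (7,5,1,8,3,2,4) (7,5,2,8,1,3,4) (7,5,2,8,3,1,4) (7,5,3,8,1,2,4) (7,5,3,8,2,1,4) — 12.
Ethics=period 7: (2,4,5,8,1,3,6) (2,4,5,8,3,1,6) (2,5,1,8,3,4,6) (2,5,1,8,4,3,6) (2,5,3,8,1,4,6) (2,5,3,8,4,1,6) (2,5,4,8,1,3,6) (2,5,4,8,3,1,6) (3,4,5,8,1,2,6) (3,4,5,8,2,1,6) (3,5,1,8,2,4,6) (3,5,1,8,4,2,6) (3,5,2,8,1,4,6) (3,5,2,8,4,1,6) (3,5,4,8,1,2,6) (3,5,4,8,2,1,6) (4,5,1,8,2,3,6) (4,5,1,8,3,2,6) (4,5,2,8,1,3,6) (4,5,2,8,3,1,6) (4,5,3,8,1,2,6) (4,5,3,8,2,1,6) (5,4,1,8,2,3,6) (5,4,1,8,3,2,6) (5,4,2,8,1,3,6) (5,4,2,8,3,1,6) (5,4,3,8,1,2,6) (5,4,3,8,2,1,6) (6,4,1,8,2,3,5) (6,4,1,8,3,2,5) (6,4,2,8,1,3,5) (6,4,2,8,3,1,5) (6,4,3,8,1,2,5) (6,4,3,8,2,1,5) (6,5,1,8,2,3,4) (6,5,1,8,3,2,4) (6,5,2,8,1,3,4) (6,5,2,8,3,1,4) (6,5,3,8,1,2,4) (6,5,3,8,2,1,4) — 40.
Summing: 6 + 12 + 40 = 58.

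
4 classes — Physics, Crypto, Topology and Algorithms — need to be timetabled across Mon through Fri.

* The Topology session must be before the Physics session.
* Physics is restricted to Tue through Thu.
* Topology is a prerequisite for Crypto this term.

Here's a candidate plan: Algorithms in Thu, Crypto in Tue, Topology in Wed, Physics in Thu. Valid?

Invalid. Topology is a prerequisite for Crypto this term.

Topology is a prerequisite for Crypto this term — violated.
Physics is restricted to Tue through Thu — holds.
The Topology session must be before the Physics session — holds.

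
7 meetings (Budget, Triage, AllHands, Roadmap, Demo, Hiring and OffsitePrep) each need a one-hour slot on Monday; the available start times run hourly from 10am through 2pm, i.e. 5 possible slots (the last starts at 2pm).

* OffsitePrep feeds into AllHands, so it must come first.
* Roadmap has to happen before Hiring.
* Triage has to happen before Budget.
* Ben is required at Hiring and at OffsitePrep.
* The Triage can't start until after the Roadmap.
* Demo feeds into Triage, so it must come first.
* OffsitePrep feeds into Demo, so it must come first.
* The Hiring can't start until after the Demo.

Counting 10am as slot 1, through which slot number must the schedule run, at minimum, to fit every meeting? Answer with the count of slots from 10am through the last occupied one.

The precedence chain requires at least 4 distinct slots.
4 works (last occupied slot: 1pm): for example OffsitePrep in 10am, Budget in 1pm, Demo in 11am, Hiring in 12pm, Triage in 12pm, AllHands in 11am, Roadmap in 10am.

4 slots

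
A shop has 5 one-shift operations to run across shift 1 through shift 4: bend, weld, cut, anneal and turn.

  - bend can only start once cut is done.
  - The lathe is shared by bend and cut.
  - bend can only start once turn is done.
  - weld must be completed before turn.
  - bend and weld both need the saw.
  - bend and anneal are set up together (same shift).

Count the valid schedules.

11

Splitting on bend: it can be shift 3 (2), shift 4 (9). Listing each branch's schedules as (weld, cut, anneal, turn) by shift number:
bend=shift 3: (1,1,3,2) (1,2,3,2) — 2.
bend=shift 4: (1,1,4,2) (1,1,4,3) (1,2,4,2) (1,2,4,3) (1,3,4,2) (1,3,4,3) (2,1,4,3) (2,2,4,3) (2,3,4,3) — 9.
Summing: 2 + 9 = 11.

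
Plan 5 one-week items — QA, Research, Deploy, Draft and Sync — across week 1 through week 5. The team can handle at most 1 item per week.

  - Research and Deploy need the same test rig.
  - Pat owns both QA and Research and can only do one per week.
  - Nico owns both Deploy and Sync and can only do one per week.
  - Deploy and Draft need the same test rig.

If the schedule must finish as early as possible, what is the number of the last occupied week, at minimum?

week 5

With at most 1 per week and 5 work items, at least 5 weeks are needed.
5 works (last occupied week: week 5): for example QA -> week 1; Sync -> week 5; Research -> week 2; Deploy -> week 3; Draft -> week 4.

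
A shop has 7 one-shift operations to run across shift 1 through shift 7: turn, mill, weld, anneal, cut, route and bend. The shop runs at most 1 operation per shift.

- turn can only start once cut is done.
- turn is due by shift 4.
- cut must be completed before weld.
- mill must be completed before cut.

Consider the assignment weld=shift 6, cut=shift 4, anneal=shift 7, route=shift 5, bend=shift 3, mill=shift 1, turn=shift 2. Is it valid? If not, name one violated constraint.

The shop runs at most 1 operation per shift — holds.
cut must be completed before weld — holds.
mill must be completed before cut — holds.
turn can only start once cut is done — violated.
turn is due by shift 4 — holds.

Invalid. turn can only start once cut is done.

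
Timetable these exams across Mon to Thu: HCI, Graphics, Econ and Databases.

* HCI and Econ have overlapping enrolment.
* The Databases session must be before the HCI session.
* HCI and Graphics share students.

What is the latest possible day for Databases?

Wed

Downstream work caps Databases at Wed.
Databases at Wed is achievable: HCI=Thu, Econ=Mon, Graphics=Mon, Databases=Wed.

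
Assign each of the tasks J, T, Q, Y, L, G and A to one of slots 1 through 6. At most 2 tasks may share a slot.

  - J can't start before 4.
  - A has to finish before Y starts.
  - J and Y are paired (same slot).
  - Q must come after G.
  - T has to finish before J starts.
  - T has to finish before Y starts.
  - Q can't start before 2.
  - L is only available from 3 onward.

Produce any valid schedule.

T -> 1; Q -> 2; J -> 4; G -> 1; A -> 2; Y -> 4; L -> 3

Checking: T(1) before J(4); G(1) before Q(2); A(2) before Y(4); T(1) before Y(4); J = Y = 4; J=4 in [4,6]; Q=2 in [2,6]; L=3 in [3,6]; max 2 per slot (cap 2).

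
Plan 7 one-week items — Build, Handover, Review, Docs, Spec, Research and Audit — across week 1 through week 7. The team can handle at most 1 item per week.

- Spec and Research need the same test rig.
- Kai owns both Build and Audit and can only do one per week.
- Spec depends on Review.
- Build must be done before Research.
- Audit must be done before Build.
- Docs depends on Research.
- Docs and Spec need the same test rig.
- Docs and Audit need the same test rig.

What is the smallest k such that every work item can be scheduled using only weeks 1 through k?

The precedence chain requires at least 4 distinct weeks.
With at most 1 per week and 7 work items, at least 7 weeks are needed.
7 works (last occupied week: week 7): for example Research=week 3; Review=week 4; Handover=week 7; Audit=week 1; Build=week 2; Spec=week 6; Docs=week 5.

7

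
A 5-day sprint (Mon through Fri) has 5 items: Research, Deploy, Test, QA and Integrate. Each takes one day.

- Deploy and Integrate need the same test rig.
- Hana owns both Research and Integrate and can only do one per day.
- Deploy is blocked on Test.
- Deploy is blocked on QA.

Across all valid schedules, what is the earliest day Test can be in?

Mon

Downstream work caps Test at Thu.
Test at Mon is achievable: Test=Mon, Deploy=Tue, Integrate=Wed, QA=Mon, Research=Mon.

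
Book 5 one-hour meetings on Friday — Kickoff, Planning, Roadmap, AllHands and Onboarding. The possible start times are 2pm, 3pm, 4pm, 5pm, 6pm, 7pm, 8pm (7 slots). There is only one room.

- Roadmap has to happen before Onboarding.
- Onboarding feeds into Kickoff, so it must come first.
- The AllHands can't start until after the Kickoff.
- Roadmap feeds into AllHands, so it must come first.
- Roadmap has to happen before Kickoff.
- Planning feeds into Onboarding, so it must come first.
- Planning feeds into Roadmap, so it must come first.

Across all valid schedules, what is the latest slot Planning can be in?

4pm

Downstream work caps Planning at 4pm.
Planning at 4pm is achievable: Onboarding in 6pm, Kickoff in 7pm, Roadmap in 5pm, Planning in 4pm, AllHands in 8pm.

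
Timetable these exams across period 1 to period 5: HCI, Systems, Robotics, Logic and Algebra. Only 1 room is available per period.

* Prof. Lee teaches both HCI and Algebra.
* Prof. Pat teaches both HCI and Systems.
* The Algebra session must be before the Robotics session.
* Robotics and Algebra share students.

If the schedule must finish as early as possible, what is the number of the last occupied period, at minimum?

5

The precedence chain requires at least 2 distinct periods.
With at most 1 per period and 5 exams, at least 5 periods are needed.
5 works (last occupied period: period 5): for example HCI in period 3; Logic in period 5; Algebra in period 1; Robotics in period 2; Systems in period 4.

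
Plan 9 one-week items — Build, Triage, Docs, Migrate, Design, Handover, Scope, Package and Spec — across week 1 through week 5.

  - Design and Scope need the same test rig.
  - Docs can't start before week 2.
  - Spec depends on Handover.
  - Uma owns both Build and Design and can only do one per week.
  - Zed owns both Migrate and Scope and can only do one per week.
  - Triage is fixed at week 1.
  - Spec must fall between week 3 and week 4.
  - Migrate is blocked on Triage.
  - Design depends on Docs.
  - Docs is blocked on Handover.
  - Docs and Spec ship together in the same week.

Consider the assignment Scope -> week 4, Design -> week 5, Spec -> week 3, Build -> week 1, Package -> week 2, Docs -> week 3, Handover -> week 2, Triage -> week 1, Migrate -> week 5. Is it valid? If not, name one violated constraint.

Docs can't start before week 2 — holds.
Docs is blocked on Handover — holds.
Migrate is blocked on Triage — holds.
Design and Scope need the same test rig — holds.
Uma owns both Build and Design and can only do one per week — holds.
Zed owns both Migrate and Scope and can only do one per week — holds.
Spec depends on Handover — holds.
Docs and Spec ship together in the same week — holds.
Spec must fall between week 3 and week 4 — holds.
Triage is fixed at week 1 — holds.
Design depends on Docs — holds.

Yes, all constraints hold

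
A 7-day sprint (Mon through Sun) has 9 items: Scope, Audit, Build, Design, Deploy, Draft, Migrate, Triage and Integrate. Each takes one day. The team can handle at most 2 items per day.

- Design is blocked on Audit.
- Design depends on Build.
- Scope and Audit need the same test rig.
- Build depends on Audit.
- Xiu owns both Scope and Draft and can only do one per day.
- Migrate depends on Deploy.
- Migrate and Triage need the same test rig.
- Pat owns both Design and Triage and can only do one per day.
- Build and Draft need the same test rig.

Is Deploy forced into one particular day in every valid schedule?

Deploy can be Mon (e.g. Deploy in Mon; Scope in Wed; Build in Tue; Migrate in Tue; Audit in Mon; Integrate in Fri; Triage in Thu; Design in Wed; Draft in Thu) or Tue (e.g. Design in Wed; Build in Tue; Integrate in Fri; Audit in Mon; Migrate in Wed; Deploy in Tue; Scope in Thu; Draft in Mon; Triage in Thu).

No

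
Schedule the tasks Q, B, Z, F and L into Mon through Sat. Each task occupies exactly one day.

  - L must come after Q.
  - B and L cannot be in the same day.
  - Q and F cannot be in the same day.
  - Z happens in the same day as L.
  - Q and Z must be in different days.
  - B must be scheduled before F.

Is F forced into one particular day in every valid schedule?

F can be Tue (e.g. L in Tue; Z in Tue; B in Mon; Q in Mon; F in Tue) or Wed (e.g. Q -> Mon, F -> Wed, Z -> Tue, B -> Mon, L -> Tue).

No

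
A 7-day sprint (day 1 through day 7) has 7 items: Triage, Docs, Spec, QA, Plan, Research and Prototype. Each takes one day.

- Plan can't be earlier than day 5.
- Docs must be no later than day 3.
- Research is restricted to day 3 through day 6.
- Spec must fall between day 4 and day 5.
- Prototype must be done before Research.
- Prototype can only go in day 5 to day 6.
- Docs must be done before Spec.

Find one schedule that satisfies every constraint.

Spec=day 4; Research=day 6; QA=day 1; Prototype=day 5; Docs=day 1; Plan=day 5; Triage=day 1

Checking: Prototype(day 5) before Research(day 6); Docs(day 1) before Spec(day 4); Spec=day 4 in [day 4,day 5]; Plan=day 5 in [day 5,day 7]; Prototype=day 5 in [day 5,day 6]; Research=day 6 in [day 3,day 6]; Docs=day 1 in [day 1,day 3].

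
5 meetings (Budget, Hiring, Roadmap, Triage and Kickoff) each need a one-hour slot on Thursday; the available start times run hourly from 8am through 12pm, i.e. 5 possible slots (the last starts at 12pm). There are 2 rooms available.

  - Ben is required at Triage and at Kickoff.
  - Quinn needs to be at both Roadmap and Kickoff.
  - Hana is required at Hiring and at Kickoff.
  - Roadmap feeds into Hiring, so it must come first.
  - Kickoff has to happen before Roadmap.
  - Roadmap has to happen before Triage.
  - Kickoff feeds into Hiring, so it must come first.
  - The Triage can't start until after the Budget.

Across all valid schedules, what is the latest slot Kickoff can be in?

Downstream work caps Kickoff at 10am.
Kickoff at 10am is achievable: Roadmap=11am, Kickoff=10am, Triage=12pm, Budget=8am, Hiring=12pm.

10am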